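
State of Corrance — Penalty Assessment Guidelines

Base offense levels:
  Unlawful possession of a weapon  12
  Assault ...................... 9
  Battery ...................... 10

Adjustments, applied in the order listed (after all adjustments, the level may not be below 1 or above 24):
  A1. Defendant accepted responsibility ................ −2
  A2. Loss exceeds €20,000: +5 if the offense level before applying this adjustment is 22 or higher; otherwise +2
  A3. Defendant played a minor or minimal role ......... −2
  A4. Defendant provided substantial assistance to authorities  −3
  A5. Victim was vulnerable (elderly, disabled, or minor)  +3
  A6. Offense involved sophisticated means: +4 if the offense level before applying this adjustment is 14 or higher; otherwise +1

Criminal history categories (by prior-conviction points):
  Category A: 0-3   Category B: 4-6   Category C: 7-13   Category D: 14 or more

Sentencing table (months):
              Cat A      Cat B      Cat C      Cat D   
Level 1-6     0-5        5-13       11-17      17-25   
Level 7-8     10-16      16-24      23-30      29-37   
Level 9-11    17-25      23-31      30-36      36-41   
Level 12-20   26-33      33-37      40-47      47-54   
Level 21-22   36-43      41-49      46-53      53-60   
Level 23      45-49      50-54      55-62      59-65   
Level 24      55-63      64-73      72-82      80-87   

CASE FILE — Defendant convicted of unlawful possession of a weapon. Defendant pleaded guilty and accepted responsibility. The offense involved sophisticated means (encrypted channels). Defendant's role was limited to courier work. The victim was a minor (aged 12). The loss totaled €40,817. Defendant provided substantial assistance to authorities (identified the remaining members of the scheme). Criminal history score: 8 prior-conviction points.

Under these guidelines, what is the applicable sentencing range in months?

Base offense level for unlawful possession of a weapon: 12.
A1 applies: 12 − 2 = 10.
A2 applies (level before this adjustment is 10 < 22, so +2): 10 + 2 = 12.
A3 applies: 12 − 2 = 10.
A4 applies: 10 − 3 = 7.
A5 applies: 7 + 3 = 10.
A6 applies (level before this adjustment is 10 < 14, so +1): 10 + 1 = 11.
Final offense level: 11.
Criminal history: 8 prior points → Category C (7-13).
Level 11 falls in the 9-11 band.
Grid: Level 9-11 × Category C = 30-36 months.

30-36 months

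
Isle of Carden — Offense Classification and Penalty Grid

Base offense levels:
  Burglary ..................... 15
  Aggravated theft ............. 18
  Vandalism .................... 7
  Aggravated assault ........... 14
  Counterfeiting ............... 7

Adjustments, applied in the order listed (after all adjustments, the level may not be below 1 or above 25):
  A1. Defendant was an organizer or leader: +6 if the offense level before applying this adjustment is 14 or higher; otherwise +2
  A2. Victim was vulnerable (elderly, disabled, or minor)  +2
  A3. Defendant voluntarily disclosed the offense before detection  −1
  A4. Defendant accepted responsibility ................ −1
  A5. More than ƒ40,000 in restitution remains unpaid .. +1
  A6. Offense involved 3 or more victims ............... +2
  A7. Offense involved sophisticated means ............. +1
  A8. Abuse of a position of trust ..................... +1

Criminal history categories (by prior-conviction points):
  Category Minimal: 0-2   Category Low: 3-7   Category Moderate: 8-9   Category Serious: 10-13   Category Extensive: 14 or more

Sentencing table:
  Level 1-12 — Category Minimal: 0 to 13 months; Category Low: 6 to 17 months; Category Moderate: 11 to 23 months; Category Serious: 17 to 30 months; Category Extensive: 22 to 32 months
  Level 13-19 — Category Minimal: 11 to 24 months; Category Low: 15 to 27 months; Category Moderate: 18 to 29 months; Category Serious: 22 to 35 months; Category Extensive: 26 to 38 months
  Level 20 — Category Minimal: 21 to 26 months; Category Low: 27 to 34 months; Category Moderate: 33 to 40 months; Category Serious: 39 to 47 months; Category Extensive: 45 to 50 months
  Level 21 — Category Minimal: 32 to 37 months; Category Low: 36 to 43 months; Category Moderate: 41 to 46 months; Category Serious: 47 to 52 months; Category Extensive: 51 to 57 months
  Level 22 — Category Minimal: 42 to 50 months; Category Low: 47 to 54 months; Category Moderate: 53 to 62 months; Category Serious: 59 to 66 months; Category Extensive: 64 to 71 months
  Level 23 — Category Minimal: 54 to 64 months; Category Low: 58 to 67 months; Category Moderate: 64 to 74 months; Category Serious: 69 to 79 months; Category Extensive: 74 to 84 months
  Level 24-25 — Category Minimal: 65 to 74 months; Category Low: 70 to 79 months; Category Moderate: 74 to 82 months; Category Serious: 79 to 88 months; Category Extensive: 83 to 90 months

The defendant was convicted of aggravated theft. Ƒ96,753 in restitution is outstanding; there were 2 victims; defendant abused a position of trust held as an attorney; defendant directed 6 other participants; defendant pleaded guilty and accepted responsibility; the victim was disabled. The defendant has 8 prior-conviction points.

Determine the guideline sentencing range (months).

Base offense level for aggravated theft: 18.
A1 applies (level before this adjustment is 18 ≥ 14, so +6): 18 + 6 = 24.
A2 applies: 24 + 2 = 26.
A3 does not apply.
A4 applies: 26 − 1 = 25.
A5 applies: 25 + 1 = 26.
A7 does not apply.
A8 applies: 26 + 1 = 27.
Level 27 exceeds the maximum of 25; capped at 25.
Final offense level: 25.
Criminal history: 8 prior points → Category Moderate (8-9).
Level 25 falls in the 24-25 band.
Grid: Level 24-25 × Category Moderate = 74-82 months.

74-82 months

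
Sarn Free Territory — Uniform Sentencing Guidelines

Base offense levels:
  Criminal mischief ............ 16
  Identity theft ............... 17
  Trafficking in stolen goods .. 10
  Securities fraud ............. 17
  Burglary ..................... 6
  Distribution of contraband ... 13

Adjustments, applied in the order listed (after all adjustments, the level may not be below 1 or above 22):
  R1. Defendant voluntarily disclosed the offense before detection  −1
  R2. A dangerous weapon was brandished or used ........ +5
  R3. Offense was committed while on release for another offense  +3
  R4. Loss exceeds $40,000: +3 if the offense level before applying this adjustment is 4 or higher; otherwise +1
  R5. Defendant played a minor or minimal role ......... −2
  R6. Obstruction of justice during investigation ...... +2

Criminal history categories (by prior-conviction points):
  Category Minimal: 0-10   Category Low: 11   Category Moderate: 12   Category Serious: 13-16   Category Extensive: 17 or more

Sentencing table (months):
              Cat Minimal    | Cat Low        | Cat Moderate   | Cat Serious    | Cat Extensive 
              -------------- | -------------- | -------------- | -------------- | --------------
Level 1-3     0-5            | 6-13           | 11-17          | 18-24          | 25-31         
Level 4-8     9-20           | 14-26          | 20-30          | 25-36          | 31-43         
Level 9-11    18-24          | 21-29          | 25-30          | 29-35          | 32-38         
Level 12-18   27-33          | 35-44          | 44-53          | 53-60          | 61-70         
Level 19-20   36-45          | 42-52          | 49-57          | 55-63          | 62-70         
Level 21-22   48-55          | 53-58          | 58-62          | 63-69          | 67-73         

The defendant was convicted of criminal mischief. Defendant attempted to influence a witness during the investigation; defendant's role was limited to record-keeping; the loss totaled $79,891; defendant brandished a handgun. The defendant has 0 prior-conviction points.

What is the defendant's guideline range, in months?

Base offense level for criminal mischief: 16.
R1 does not apply.
R2 applies: 16 + 5 = 21.
R4 applies (level before this adjustment is 21 ≥ 4, so +3): 21 + 3 = 24.
R5 applies: 24 − 2 = 22.
R6 applies: 22 + 2 = 24.
Level 24 exceeds the maximum of 22; capped at 22.
Final offense level: 22.
Criminal history: 0 prior points → Category Minimal (0-10).
Level 22 falls in the 21-22 band.
Grid: Level 21-22 × Category Minimal = 48-55 months.

48-55 months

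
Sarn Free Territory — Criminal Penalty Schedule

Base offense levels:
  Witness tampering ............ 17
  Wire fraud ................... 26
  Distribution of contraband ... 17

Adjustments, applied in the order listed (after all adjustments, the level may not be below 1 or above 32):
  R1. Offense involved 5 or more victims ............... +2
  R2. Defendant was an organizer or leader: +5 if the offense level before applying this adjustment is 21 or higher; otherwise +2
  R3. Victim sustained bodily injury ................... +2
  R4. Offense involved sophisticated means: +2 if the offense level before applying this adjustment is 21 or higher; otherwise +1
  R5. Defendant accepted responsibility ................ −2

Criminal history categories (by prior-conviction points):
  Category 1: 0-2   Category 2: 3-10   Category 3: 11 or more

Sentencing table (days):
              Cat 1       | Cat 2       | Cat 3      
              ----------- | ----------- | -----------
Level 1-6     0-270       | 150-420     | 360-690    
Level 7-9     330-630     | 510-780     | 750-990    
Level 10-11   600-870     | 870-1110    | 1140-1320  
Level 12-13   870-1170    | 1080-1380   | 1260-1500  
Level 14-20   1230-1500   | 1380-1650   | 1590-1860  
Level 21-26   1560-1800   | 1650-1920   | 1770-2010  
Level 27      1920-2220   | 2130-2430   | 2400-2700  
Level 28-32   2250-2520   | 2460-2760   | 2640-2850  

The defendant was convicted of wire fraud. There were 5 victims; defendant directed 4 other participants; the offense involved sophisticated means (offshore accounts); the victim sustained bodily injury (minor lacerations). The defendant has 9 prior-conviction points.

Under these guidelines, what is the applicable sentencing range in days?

Base offense level for wire fraud: 26.
R1 applies: 26 + 2 = 28.
R2 applies (level before this adjustment is 28 ≥ 21, so +5): 28 + 5 = 33.
R3 applies: 33 + 2 = 35.
R4 applies (level before this adjustment is 35 ≥ 21, so +2): 35 + 2 = 37.
Level 37 exceeds the maximum of 32; capped at 32.
Final offense level: 32.
Criminal history: 9 prior points → Category 2 (3-10).
Level 32 falls in the 28-32 band.
Grid: Level 28-32 × Category 2 = 2460-2760 days.

2460-2760 days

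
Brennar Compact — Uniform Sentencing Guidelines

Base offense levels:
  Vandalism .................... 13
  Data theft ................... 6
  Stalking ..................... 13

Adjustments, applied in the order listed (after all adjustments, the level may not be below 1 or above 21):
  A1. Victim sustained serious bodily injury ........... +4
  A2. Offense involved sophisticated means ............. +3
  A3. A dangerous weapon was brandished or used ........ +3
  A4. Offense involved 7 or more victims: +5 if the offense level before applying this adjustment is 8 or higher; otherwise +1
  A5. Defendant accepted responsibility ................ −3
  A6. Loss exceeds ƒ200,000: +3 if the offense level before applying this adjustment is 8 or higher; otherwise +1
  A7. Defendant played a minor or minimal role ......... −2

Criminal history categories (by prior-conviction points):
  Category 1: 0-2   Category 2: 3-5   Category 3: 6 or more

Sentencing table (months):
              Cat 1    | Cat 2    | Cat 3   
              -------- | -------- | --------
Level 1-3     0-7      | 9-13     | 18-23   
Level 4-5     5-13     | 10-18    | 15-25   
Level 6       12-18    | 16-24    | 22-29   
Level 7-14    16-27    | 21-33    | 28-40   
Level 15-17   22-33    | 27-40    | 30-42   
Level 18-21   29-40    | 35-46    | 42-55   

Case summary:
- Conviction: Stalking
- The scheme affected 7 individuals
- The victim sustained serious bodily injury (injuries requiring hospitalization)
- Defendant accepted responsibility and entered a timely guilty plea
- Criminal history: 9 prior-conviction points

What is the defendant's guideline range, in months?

Base offense level for stalking: 13.
A1 applies: 13 + 4 = 17.
A4 applies (level before this adjustment is 17 ≥ 8, so +5): 17 + 5 = 22.
A5 applies: 22 − 3 = 19.
Final offense level: 19.
Criminal history: 9 prior points → Category 3 (6+).
Level 19 falls in the 18-21 band.
Grid: Level 18-21 × Category 3 = 42-55 months.

42-55 months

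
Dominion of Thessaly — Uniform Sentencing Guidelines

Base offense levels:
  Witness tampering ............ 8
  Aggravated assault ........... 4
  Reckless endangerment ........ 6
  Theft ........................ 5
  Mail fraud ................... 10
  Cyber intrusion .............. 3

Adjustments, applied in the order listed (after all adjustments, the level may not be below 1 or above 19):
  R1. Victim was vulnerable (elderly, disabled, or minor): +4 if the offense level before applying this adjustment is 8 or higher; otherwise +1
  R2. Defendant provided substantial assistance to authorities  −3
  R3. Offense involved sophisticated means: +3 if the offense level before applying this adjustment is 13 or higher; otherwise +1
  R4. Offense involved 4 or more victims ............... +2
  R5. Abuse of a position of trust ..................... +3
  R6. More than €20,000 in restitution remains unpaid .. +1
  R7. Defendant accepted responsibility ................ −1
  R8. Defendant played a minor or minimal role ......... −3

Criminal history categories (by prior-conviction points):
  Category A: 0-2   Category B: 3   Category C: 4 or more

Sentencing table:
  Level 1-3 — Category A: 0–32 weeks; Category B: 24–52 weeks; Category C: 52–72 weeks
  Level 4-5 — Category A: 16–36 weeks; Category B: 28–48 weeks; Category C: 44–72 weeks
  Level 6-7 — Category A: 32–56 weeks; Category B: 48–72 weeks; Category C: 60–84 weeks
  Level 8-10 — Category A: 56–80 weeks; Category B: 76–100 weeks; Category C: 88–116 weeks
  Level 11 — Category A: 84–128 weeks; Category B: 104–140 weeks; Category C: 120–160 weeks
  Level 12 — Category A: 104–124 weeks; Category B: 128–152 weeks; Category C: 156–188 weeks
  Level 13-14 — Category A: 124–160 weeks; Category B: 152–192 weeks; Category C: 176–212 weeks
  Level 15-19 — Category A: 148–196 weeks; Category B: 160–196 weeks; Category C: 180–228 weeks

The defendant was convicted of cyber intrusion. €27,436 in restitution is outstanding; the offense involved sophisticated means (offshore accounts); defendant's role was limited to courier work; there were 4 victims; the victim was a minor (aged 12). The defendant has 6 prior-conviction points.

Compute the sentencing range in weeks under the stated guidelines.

Base offense level for cyber intrusion: 3.
R1 applies (level before this adjustment is 3 < 8, so +1): 3 + 1 = 4.
R3 applies (level before this adjustment is 4 < 13, so +1): 4 + 1 = 5.
R4 applies: 5 + 2 = 7.
R5 does not apply.
R6 applies: 7 + 1 = 8.
R8 applies: 8 − 3 = 5.
Final offense level: 5.
Criminal history: 6 prior points → Category C (4+).
Level 5 falls in the 4-5 band.
Grid: Level 4-5 × Category C = 44-72 weeks.

44-72 weeks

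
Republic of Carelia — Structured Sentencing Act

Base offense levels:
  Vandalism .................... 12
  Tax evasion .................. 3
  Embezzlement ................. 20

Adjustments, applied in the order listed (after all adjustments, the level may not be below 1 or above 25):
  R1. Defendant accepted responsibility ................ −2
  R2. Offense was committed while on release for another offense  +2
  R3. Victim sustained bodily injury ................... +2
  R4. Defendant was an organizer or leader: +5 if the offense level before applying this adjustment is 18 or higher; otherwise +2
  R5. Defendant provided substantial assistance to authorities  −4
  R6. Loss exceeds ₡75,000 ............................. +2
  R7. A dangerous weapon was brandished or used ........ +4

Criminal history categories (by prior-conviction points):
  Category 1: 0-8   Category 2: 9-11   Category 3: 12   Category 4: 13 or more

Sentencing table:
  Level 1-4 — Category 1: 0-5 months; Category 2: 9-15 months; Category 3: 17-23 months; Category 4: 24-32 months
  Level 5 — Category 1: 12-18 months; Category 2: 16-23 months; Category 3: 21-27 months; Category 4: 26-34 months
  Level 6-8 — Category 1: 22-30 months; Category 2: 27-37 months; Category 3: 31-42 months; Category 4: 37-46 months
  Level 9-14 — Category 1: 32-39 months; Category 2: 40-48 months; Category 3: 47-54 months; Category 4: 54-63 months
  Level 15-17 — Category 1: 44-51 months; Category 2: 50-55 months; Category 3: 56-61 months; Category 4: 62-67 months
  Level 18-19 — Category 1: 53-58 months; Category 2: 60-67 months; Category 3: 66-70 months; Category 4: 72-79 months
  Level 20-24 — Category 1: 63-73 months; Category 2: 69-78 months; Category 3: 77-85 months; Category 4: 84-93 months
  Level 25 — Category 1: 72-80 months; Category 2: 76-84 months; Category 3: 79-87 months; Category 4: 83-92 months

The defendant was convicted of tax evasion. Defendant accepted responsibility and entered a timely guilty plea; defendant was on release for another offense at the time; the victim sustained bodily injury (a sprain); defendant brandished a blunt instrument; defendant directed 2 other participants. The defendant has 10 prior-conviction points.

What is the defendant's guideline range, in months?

Base offense level for tax evasion: 3.
R1 applies: 3 − 2 = 1.
R2 applies: 1 + 2 = 3.
R3 applies: 3 + 2 = 5.
R4 applies (level before this adjustment is 5 < 18, so +2): 5 + 2 = 7.
R5 does not apply.
R7 applies: 7 + 4 = 11.
Final offense level: 11.
Criminal history: 10 prior points → Category 2 (9-11).
Level 11 falls in the 9-14 band.
Grid: Level 9-14 × Category 2 = 40-48 months.

40-48 months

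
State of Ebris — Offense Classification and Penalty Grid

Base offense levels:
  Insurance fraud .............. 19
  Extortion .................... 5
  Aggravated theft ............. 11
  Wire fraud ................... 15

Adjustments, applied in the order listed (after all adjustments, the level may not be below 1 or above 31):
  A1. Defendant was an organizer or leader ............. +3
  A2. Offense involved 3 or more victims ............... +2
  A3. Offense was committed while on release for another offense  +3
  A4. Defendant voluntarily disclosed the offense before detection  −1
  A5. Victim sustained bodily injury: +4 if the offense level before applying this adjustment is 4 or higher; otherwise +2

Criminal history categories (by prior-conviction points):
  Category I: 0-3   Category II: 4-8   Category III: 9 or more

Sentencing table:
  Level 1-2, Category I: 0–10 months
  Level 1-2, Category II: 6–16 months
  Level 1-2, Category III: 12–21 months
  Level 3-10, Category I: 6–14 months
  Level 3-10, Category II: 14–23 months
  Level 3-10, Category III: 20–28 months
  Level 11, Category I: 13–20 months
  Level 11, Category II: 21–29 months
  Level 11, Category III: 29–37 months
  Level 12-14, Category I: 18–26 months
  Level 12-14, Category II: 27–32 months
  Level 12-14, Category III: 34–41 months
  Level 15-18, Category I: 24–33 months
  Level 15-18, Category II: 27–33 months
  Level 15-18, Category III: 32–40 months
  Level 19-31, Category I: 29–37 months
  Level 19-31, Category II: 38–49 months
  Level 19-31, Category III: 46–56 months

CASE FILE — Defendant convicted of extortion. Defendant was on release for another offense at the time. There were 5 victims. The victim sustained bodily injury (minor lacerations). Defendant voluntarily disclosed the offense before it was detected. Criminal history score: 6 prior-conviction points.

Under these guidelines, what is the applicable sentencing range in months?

Base offense level for extortion: 5.
A2 applies: 5 + 2 = 7.
A3 applies: 7 + 3 = 10.
A4 applies: 10 − 1 = 9.
A5 applies (level before this adjustment is 9 ≥ 4, so +4): 9 + 4 = 13.
Final offense level: 13.
Criminal history: 6 prior points → Category II (4-8).
Level 13 falls in the 12-14 band.
Grid: Level 12-14 × Category II = 27-32 months.

27-32 months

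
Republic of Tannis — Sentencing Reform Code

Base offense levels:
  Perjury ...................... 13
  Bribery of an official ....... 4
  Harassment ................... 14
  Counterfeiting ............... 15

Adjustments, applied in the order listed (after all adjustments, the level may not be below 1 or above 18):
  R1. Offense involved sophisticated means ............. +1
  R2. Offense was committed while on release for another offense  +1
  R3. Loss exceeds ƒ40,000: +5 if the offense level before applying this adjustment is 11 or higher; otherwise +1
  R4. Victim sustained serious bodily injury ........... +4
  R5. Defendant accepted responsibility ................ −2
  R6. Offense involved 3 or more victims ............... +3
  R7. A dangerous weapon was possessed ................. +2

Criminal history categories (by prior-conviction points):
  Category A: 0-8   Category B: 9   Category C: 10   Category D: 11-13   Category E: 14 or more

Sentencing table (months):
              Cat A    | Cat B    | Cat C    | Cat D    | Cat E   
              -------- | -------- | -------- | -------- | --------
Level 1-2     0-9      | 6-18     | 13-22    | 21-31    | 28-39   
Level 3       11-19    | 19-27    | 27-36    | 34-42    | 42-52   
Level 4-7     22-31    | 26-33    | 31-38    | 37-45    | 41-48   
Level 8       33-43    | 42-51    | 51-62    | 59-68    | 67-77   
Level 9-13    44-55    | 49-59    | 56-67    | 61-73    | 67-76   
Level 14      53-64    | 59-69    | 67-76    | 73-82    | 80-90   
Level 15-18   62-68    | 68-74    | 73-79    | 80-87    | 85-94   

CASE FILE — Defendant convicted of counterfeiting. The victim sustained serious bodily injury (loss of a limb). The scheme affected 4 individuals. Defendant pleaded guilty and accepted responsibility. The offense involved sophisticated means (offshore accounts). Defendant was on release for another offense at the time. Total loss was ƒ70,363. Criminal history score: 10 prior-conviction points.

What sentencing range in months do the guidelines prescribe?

Base offense level for counterfeiting: 15.
R1 applies: 15 + 1 = 16.
R2 applies: 16 + 1 = 17.
R3 applies (level before this adjustment is 17 ≥ 11, so +5): 17 + 5 = 22.
R4 applies: 22 + 4 = 26.
R5 applies: 26 − 2 = 24.
R6 applies: 24 + 3 = 27.
Level 27 exceeds the maximum of 18; capped at 18.
Final offense level: 18.
Criminal history: 10 prior points → Category C (10).
Level 18 falls in the 15-18 band.
Grid: Level 15-18 × Category C = 73-79 months.

73-79 months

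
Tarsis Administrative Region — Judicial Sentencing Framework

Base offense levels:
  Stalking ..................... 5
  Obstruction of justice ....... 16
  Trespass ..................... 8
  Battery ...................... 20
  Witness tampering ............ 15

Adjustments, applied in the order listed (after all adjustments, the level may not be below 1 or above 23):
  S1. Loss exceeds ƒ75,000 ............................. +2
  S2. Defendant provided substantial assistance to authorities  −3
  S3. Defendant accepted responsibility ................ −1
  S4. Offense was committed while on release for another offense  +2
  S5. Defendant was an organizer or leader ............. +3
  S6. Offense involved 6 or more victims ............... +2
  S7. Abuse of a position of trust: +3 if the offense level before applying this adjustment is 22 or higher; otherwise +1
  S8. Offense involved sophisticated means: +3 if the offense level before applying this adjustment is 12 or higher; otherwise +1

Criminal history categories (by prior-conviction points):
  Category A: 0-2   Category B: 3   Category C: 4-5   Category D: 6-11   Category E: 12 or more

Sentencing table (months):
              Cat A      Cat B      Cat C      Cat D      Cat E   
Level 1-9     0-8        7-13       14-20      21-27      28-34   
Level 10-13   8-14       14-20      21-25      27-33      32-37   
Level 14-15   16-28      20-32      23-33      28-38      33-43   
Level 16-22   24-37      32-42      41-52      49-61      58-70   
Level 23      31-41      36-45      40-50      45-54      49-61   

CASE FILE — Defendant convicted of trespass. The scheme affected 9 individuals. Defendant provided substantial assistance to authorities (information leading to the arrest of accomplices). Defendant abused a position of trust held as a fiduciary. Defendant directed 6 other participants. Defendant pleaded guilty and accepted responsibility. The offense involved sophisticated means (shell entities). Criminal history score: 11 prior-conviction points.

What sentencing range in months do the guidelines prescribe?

27-33 months

Base offense level for trespass: 8.
S2 applies: 8 − 3 = 5.
S3 applies: 5 − 1 = 4.
S4 does not apply.
S5 applies: 4 + 3 = 7.
S6 applies: 7 + 2 = 9.
S7 applies (level before this adjustment is 9 < 22, so +1): 9 + 1 = 10.
S8 applies (level before this adjustment is 10 < 12, so +1): 10 + 1 = 11.
Final offense level: 11.
Criminal history: 11 prior points → Category D (6-11).
Level 11 falls in the 10-13 band.
Grid: Level 10-13 × Category D = 27-33 months.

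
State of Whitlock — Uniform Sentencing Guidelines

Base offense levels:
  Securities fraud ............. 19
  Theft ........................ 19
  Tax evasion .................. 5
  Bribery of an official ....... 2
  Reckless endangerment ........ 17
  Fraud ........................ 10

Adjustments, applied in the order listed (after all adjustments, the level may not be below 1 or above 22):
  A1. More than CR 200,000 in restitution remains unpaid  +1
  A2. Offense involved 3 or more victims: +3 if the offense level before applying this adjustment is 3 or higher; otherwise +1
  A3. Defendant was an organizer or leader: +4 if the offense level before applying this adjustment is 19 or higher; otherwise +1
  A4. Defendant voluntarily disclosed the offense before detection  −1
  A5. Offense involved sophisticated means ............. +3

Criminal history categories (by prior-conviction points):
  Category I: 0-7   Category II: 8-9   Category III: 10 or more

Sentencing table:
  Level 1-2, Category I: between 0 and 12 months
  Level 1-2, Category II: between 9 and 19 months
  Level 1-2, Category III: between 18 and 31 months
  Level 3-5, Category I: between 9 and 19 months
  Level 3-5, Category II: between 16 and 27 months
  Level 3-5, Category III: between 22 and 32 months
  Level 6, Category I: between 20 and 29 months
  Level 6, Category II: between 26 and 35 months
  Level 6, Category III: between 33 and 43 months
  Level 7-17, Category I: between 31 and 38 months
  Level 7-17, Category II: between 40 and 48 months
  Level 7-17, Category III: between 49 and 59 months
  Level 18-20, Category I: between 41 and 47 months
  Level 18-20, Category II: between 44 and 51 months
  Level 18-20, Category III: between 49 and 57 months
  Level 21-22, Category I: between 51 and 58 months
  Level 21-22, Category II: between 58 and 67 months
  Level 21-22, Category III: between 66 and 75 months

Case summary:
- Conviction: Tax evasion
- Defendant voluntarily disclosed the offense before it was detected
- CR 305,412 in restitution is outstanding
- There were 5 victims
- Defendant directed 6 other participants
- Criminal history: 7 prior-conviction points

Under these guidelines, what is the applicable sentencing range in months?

31-38 months

Base offense level for tax evasion: 5.
A1 applies: 5 + 1 = 6.
A2 applies (level before this adjustment is 6 ≥ 3, so +3): 6 + 3 = 9.
A3 applies (level before this adjustment is 9 < 19, so +1): 9 + 1 = 10.
A4 applies: 10 − 1 = 9.
Final offense level: 9.
Criminal history: 7 prior points → Category I (0-7).
Level 9 falls in the 7-17 band.
Grid: Level 7-17 × Category I = 31-38 months.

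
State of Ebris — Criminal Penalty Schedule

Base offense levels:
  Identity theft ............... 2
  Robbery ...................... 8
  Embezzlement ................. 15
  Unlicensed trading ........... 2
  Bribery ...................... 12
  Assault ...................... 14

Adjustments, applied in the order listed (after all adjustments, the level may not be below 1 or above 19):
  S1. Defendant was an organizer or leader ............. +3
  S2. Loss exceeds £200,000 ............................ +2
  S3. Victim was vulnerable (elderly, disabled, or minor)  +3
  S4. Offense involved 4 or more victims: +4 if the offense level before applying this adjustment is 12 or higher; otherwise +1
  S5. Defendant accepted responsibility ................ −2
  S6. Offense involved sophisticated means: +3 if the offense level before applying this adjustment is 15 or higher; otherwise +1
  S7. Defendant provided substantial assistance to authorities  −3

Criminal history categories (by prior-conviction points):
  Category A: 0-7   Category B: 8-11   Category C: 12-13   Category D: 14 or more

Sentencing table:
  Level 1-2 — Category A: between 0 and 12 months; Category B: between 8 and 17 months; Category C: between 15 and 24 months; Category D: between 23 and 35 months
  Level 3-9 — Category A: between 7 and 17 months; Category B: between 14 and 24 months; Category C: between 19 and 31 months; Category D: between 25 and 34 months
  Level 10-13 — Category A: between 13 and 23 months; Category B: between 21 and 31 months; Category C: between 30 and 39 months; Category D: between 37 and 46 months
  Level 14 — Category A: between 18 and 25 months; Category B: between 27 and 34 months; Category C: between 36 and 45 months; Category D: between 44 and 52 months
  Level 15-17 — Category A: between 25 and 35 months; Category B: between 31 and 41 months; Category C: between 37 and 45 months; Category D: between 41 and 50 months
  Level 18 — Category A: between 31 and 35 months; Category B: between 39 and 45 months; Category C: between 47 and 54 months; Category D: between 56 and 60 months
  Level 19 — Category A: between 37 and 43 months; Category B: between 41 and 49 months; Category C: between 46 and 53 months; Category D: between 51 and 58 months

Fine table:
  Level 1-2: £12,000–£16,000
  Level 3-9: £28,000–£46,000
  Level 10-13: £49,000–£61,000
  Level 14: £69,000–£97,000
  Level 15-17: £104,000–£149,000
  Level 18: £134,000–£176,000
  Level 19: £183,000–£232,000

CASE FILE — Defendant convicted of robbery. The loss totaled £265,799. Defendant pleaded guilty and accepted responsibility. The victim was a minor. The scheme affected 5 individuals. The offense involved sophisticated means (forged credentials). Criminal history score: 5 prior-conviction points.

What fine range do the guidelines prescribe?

Base offense level for robbery: 8.
S2 applies: 8 + 2 = 10.
S3 applies: 10 + 3 = 13.
S4 applies (level before this adjustment is 13 ≥ 12, so +4): 13 + 4 = 17.
S5 applies: 17 − 2 = 15.
S6 applies (level before this adjustment is 15 ≥ 15, so +3): 15 + 3 = 18.
S7 does not apply.
Final offense level: 18.
Level 18 falls in the 18 band.
Fine table: Level 18 → £134,000–£176,000.

£134,000–£176,000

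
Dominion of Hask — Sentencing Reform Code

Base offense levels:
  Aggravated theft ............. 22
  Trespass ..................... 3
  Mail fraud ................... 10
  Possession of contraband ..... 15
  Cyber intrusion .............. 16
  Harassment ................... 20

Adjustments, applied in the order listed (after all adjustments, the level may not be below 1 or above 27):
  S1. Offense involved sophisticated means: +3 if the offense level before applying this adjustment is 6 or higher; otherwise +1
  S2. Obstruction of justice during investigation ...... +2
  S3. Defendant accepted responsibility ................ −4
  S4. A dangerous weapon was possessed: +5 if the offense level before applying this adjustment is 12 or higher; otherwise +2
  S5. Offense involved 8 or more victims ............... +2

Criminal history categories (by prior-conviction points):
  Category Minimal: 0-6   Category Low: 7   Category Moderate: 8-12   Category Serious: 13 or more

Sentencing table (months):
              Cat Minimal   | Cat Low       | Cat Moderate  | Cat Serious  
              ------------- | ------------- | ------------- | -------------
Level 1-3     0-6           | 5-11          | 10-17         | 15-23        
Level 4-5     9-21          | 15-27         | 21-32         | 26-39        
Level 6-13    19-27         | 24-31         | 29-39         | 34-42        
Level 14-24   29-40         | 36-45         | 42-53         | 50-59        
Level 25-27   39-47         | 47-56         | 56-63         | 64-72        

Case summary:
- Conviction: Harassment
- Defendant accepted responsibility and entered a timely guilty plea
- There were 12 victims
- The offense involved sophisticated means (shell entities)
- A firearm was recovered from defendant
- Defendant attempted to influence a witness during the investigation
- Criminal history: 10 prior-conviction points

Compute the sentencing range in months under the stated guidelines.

56-63 months

Base offense level for harassment: 20.
S1 applies (level before this adjustment is 20 ≥ 6, so +3): 20 + 3 = 23.
S2 applies: 23 + 2 = 25.
S3 applies: 25 − 4 = 21.
S4 applies (level before this adjustment is 21 ≥ 12, so +5): 21 + 5 = 26.
S5 applies: 26 + 2 = 28.
Level 28 exceeds the maximum of 27; capped at 27.
Final offense level: 27.
Criminal history: 10 prior points → Category Moderate (8-12).
Level 27 falls in the 25-27 band.
Grid: Level 25-27 × Category Moderate = 56-63 months.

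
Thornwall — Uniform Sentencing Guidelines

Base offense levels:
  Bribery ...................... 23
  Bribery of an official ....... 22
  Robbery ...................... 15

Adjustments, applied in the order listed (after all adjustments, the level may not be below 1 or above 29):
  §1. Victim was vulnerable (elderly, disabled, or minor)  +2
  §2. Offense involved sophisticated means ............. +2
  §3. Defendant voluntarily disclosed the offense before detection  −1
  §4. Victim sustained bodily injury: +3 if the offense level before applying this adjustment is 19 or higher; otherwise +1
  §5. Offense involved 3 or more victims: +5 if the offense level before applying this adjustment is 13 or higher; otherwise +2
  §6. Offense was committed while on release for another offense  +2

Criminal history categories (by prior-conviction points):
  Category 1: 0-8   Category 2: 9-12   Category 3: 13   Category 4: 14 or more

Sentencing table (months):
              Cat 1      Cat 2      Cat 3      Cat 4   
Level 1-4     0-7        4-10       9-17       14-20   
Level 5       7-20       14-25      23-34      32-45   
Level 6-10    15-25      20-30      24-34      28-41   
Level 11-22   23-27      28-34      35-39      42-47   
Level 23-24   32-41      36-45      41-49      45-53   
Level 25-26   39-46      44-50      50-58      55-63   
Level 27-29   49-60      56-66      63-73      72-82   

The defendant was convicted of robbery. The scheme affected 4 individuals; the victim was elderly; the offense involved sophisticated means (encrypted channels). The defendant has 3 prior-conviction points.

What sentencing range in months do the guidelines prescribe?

32-41 months

Base offense level for robbery: 15.
§1 applies: 15 + 2 = 17.
§2 applies: 17 + 2 = 19.
§4 does not apply.
§5 applies (level before this adjustment is 19 ≥ 13, so +5): 19 + 5 = 24.
§6 does not apply.
Final offense level: 24.
Criminal history: 3 prior points → Category 1 (0-8).
Level 24 falls in the 23-24 band.
Grid: Level 23-24 × Category 1 = 32-41 months.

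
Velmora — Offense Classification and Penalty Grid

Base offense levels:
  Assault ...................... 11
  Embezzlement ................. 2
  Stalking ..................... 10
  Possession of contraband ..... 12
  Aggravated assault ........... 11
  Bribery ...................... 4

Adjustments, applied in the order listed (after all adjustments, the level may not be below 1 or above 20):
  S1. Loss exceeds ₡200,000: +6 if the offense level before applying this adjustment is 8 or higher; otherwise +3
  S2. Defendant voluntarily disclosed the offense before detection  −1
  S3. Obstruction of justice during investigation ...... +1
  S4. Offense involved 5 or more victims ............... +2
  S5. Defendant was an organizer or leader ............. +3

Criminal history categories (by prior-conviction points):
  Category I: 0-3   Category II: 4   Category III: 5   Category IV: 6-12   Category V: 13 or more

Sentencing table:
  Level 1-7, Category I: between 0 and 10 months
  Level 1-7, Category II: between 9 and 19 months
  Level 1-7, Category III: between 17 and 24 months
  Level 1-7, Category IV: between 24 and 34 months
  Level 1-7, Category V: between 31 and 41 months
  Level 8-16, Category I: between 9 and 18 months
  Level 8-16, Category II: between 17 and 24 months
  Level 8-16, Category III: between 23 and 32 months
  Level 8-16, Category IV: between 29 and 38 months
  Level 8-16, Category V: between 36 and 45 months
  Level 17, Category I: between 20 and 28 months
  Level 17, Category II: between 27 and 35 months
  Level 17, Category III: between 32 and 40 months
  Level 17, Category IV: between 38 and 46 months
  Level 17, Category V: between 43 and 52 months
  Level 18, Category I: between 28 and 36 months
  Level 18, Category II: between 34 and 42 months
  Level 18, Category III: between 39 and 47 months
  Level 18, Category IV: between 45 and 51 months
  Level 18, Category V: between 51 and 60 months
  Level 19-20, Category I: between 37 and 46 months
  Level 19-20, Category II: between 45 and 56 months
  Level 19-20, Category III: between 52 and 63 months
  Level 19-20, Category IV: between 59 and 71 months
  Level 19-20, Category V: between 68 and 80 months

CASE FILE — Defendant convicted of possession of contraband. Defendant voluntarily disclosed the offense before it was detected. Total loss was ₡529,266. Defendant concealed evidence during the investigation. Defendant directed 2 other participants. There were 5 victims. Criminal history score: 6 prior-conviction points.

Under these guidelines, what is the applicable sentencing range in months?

59-71 months

Base offense level for possession of contraband: 12.
S1 applies (level before this adjustment is 12 ≥ 8, so +6): 12 + 6 = 18.
S2 applies: 18 − 1 = 17.
S3 applies: 17 + 1 = 18.
S4 applies: 18 + 2 = 20.
S5 applies: 20 + 3 = 23.
Level 23 exceeds the maximum of 20; capped at 20.
Final offense level: 20.
Criminal history: 6 prior points → Category IV (6-12).
Level 20 falls in the 19-20 band.
Grid: Level 19-20 × Category IV = 59-71 months.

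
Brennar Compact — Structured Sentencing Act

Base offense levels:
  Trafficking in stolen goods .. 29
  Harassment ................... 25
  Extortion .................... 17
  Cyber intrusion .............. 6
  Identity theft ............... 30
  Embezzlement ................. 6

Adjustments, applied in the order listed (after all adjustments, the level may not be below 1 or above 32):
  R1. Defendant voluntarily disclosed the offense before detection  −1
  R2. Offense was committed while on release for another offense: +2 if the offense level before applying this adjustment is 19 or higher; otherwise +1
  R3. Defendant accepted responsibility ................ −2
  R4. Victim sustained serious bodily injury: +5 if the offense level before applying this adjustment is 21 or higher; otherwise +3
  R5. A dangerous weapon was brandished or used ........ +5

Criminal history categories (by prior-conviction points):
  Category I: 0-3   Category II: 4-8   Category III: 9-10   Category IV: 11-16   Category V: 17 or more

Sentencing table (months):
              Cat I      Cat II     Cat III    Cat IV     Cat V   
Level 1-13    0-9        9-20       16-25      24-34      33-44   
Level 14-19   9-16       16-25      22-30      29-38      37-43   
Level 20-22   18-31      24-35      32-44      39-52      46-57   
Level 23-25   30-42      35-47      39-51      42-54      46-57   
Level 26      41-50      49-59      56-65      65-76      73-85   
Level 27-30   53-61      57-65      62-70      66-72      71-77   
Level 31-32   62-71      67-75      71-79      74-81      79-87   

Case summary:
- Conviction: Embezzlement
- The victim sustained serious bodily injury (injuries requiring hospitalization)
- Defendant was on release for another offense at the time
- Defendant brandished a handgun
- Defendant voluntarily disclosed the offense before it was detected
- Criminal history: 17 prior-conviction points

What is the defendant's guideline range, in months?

37-43 months

Base offense level for embezzlement: 6.
R1 applies: 6 − 1 = 5.
R2 applies (level before this adjustment is 5 < 19, so +1): 5 + 1 = 6.
R3 does not apply.
R4 applies (level before this adjustment is 6 < 21, so +3): 6 + 3 = 9.
R5 applies: 9 + 5 = 14.
Final offense level: 14.
Criminal history: 17 prior points → Category V (17+).
Level 14 falls in the 14-19 band.
Grid: Level 14-19 × Category V = 37-43 months.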